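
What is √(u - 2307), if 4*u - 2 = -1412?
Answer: 3*I*√1182/2 ≈ 51.57*I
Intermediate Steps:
u = -705/2 (u = ½ + (¼)*(-1412) = ½ - 353 = -705/2 ≈ -352.50)
√(u - 2307) = √(-705/2 - 2307) = √(-5319/2) = 3*I*√1182/2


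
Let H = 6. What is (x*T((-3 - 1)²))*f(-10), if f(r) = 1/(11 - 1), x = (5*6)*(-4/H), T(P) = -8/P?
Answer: 1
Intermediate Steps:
x = -20 (x = (5*6)*(-4/6) = 30*(-4*⅙) = 30*(-⅔) = -20)
f(r) = ⅒ (f(r) = 1/10 = ⅒)
(x*T((-3 - 1)²))*f(-10) = -(-160)/((-3 - 1)²)*(⅒) = -(-160)/((-4)²)*(⅒) = -(-160)/16*(⅒) = -20*(-½)*(⅒) = 10*(⅒) = 1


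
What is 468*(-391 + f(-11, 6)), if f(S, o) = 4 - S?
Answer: -175968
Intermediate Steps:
468*(-391 + f(-11, 6)) = 468*(-391 + (4 - 1*(-11))) = 468*(-391 + (4 + 11)) = 468*(-391 + 15) = 468*(-376) = -175968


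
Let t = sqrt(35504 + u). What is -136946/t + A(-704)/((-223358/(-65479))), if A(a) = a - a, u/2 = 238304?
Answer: -68473*sqrt(32007)/64014 ≈ -191.37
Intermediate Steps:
u = 476608 (u = 2*238304 = 476608)
A(a) = 0
t = 4*sqrt(32007) (t = sqrt(35504 + 476608) = sqrt(512112) = 4*sqrt(32007) ≈ 715.62)
-136946/t + A(-704)/((-223358/(-65479))) = -136946*sqrt(32007)/128028 + 0/((-223358/(-65479))) = -68473*sqrt(32007)/64014 + 0/((-223358*(-1/65479))) = -68473*sqrt(32007)/64014 + 0/(223358/65479) = -68473*sqrt(32007)/64014 + 0*(65479/223358) = -68473*sqrt(32007)/64014 + 0 = -68473*sqrt(32007)/64014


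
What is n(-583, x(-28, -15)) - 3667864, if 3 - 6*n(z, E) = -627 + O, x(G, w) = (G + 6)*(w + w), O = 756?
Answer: -3667885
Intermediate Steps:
x(G, w) = 2*w*(6 + G) (x(G, w) = (6 + G)*(2*w) = 2*w*(6 + G))
n(z, E) = -21 (n(z, E) = ½ - (-627 + 756)/6 = ½ - ⅙*129 = ½ - 43/2 = -21)
n(-583, x(-28, -15)) - 3667864 = -21 - 3667864 = -3667885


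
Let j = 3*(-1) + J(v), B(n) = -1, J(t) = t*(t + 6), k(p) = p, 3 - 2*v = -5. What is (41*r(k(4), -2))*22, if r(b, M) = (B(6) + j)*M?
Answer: -64944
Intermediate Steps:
v = 4 (v = 3/2 - ½*(-5) = 3/2 + 5/2 = 4)
J(t) = t*(6 + t)
j = 37 (j = 3*(-1) + 4*(6 + 4) = -3 + 4*10 = -3 + 40 = 37)
r(b, M) = 36*M (r(b, M) = (-1 + 37)*M = 36*M)
(41*r(k(4), -2))*22 = (41*(36*(-2)))*22 = (41*(-72))*22 = -2952*22 = -64944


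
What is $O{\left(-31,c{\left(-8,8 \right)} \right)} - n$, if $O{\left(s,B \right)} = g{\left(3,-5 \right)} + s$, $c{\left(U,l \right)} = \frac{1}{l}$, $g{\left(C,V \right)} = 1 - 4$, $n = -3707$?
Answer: $3673$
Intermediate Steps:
$g{\left(C,V \right)} = -3$
$O{\left(s,B \right)} = -3 + s$
$O{\left(-31,c{\left(-8,8 \right)} \right)} - n = \left(-3 - 31\right) - -3707 = -34 + 3707 = 3673$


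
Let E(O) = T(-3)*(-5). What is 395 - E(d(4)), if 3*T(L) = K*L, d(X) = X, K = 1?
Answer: 390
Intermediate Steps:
T(L) = L/3 (T(L) = (1*L)/3 = L/3)
E(O) = 5 (E(O) = ((⅓)*(-3))*(-5) = -1*(-5) = 5)
395 - E(d(4)) = 395 - 1*5 = 395 - 5 = 390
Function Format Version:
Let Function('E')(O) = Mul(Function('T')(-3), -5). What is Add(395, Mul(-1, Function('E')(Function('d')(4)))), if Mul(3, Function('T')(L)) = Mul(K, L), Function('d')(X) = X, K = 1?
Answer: 390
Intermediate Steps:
Function('T')(L) = Mul(Rational(1, 3), L) (Function('T')(L) = Mul(Rational(1, 3), Mul(1, L)) = Mul(Rational(1, 3), L))
Function('E')(O) = 5 (Function('E')(O) = Mul(Mul(Rational(1, 3), -3), -5) = Mul(-1, -5) = 5)
Add(395, Mul(-1, Function('E')(Function('d')(4)))) = Add(395, Mul(-1, 5)) = Add(395, -5) = 390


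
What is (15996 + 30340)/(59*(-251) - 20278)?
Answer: -46336/35087 ≈ -1.3206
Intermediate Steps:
(15996 + 30340)/(59*(-251) - 20278) = 46336/(-14809 - 20278) = 46336/(-35087) = 46336*(-1/35087) = -46336/35087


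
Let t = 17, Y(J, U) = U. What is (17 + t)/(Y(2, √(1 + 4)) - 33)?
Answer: -561/542 - 17*√5/542 ≈ -1.1052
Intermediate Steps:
(17 + t)/(Y(2, √(1 + 4)) - 33) = (17 + 17)/(√(1 + 4) - 33) = 34/(√5 - 33) = 34/(-33 + √5)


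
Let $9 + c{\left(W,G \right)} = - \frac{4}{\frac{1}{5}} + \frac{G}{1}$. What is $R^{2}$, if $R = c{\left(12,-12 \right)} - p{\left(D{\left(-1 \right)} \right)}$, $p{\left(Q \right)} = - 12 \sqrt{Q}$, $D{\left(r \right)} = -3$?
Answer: $1249 - 984 i \sqrt{3} \approx 1249.0 - 1704.3 i$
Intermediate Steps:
$c{\left(W,G \right)} = -29 + G$ ($c{\left(W,G \right)} = -9 + \left(- \frac{4}{\frac{1}{5}} + \frac{G}{1}\right) = -9 + \left(- 4 \frac{1}{\frac{1}{5}} + G 1\right) = -9 + \left(\left(-4\right) 5 + G\right) = -9 + \left(-20 + G\right) = -29 + G$)
$R = -41 + 12 i \sqrt{3}$ ($R = \left(-29 - 12\right) - - 12 \sqrt{-3} = -41 - - 12 i \sqrt{3} = -41 + 12 i \sqrt{3} \approx -41.0 + 20.785 i$)
$R^{2} = \left(-41 + 12 i \sqrt{3}\right)^{2}$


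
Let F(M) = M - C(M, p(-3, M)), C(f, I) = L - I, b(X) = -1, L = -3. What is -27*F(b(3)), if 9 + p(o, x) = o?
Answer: 270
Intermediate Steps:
p(o, x) = -9 + o
C(f, I) = -3 - I
F(M) = -9 + M (F(M) = M - (-3 - (-9 - 3)) = M - (-3 - 1*(-12)) = M - (-3 + 12) = M - 1*9 = M - 9 = -9 + M)
-27*F(b(3)) = -27*(-9 - 1) = -27*(-10) = 270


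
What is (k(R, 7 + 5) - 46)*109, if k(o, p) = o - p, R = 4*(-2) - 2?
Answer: -7412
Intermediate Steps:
R = -10 (R = -8 - 2 = -10)
(k(R, 7 + 5) - 46)*109 = ((-10 - (7 + 5)) - 46)*109 = ((-10 - 1*12) - 46)*109 = ((-10 - 12) - 46)*109 = (-22 - 46)*109 = -68*109 = -7412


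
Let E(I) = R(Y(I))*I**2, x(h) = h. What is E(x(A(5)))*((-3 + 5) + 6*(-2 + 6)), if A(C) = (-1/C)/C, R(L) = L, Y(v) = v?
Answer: -26/15625 ≈ -0.0016640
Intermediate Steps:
A(C) = -1/C**2
E(I) = I**3 (E(I) = I*I**2 = I**3)
E(x(A(5)))*((-3 + 5) + 6*(-2 + 6)) = (-1/5**2)**3*((-3 + 5) + 6*(-2 + 6)) = (-1*1/25)**3*(2 + 6*4) = (-1/25)**3*(2 + 24) = -1/15625*26 = -26/15625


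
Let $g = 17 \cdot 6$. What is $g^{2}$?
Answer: $10404$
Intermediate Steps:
$g = 102$
$g^{2} = 102^{2} = 10404$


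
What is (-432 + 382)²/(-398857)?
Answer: -2500/398857 ≈ -0.0062679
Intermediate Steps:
(-432 + 382)²/(-398857) = (-50)²*(-1/398857) = 2500*(-1/398857) = -2500/398857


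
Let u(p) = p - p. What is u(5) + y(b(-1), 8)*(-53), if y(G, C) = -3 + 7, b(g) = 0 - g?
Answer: -212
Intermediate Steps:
u(p) = 0
b(g) = -g
y(G, C) = 4
u(5) + y(b(-1), 8)*(-53) = 0 + 4*(-53) = 0 - 212 = -212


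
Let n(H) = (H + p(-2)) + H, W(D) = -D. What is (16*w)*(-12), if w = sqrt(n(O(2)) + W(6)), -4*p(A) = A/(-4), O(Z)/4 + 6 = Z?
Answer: -48*I*sqrt(610) ≈ -1185.5*I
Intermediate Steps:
O(Z) = -24 + 4*Z
p(A) = A/16 (p(A) = -A/(4*(-4)) = -A*(-1)/(4*4) = -(-1)*A/16 = A/16)
n(H) = -1/8 + 2*H (n(H) = (H + (1/16)*(-2)) + H = (H - 1/8) + H = (-1/8 + H) + H = -1/8 + 2*H)
w = I*sqrt(610)/4 (w = sqrt((-1/8 + 2*(-24 + 4*2)) - 1*6) = sqrt((-1/8 + 2*(-24 + 8)) - 6) = sqrt((-1/8 + 2*(-16)) - 6) = sqrt((-1/8 - 32) - 6) = sqrt(-257/8 - 6) = sqrt(-305/8) = I*sqrt(610)/4 ≈ 6.1745*I)
(16*w)*(-12) = (16*(I*sqrt(610)/4))*(-12) = (4*I*sqrt(610))*(-12) = -48*I*sqrt(610)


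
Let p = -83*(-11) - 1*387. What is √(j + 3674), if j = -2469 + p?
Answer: √1731 ≈ 41.605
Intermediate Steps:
p = 526 (p = 913 - 387 = 526)
j = -1943 (j = -2469 + 526 = -1943)
√(j + 3674) = √(-1943 + 3674) = √1731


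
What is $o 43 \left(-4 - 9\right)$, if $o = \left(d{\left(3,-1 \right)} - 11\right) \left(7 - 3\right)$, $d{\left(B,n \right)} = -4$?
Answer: $33540$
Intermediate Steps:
$o = -60$ ($o = \left(-4 - 11\right) \left(7 - 3\right) = \left(-15\right) 4 = -60$)
$o 43 \left(-4 - 9\right) = \left(-60\right) 43 \left(-4 - 9\right) = - 2580 \left(-4 - 9\right) = \left(-2580\right) \left(-13\right) = 33540$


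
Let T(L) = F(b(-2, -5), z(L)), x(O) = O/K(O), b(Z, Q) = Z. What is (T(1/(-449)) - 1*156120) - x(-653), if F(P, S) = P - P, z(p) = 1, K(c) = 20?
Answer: -3121747/20 ≈ -1.5609e+5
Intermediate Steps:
F(P, S) = 0
x(O) = O/20
T(L) = 0
(T(1/(-449)) - 1*156120) - x(-653) = (0 - 1*156120) - (-653)/20 = (0 - 156120) - 1*(-653/20) = -156120 + 653/20 = -3121747/20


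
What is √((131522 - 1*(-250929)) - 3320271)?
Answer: 2*I*√734455 ≈ 1714.0*I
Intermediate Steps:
√((131522 - 1*(-250929)) - 3320271) = √((131522 + 250929) - 3320271) = √(382451 - 3320271) = √(-2937820) = 2*I*√734455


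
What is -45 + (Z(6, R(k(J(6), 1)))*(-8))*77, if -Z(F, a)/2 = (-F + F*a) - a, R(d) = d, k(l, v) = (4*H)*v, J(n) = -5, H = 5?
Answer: 115763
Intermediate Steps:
k(l, v) = 20*v (k(l, v) = (4*5)*v = 20*v)
Z(F, a) = 2*F + 2*a - 2*F*a (Z(F, a) = -2*((-F + F*a) - a) = -2*(-F - a + F*a) = 2*F + 2*a - 2*F*a)
-45 + (Z(6, R(k(J(6), 1)))*(-8))*77 = -45 + ((2*6 + 2*(20*1) - 2*6*20*1)*(-8))*77 = -45 + ((12 + 2*20 - 2*6*20)*(-8))*77 = -45 + ((12 + 40 - 240)*(-8))*77 = -45 - 188*(-8)*77 = -45 + 1504*77 = -45 + 115808 = 115763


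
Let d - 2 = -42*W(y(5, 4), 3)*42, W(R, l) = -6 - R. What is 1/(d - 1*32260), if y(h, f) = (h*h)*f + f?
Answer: 1/161782 ≈ 6.1812e-6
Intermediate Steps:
y(h, f) = f + f*h**2 (y(h, f) = h**2*f + f = f*h**2 + f = f + f*h**2)
d = 194042 (d = 2 - 42*(-6 - 4*(1 + 5**2))*42 = 2 - 42*(-6 - 4*(1 + 25))*42 = 2 - 42*(-6 - 4*26)*42 = 2 - 42*(-6 - 1*104)*42 = 2 - 42*(-6 - 104)*42 = 2 - 42*(-110)*42 = 2 + 4620*42 = 2 + 194040 = 194042)
1/(d - 1*32260) = 1/(194042 - 1*32260) = 1/(194042 - 32260) = 1/161782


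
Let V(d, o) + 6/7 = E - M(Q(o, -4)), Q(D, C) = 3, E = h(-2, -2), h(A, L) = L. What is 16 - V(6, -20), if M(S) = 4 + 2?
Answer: 174/7 ≈ 24.857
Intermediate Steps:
E = -2
M(S) = 6
V(d, o) = -62/7 (V(d, o) = -6/7 + (-2 - 1*6) = -6/7 + (-2 - 6) = -6/7 - 8 = -62/7)
16 - V(6, -20) = 16 - 1*(-62/7) = 16 + 62/7 = 174/7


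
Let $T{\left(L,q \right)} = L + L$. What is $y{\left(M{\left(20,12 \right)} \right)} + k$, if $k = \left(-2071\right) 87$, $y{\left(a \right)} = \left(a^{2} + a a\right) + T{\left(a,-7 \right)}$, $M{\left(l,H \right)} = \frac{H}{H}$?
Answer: $-180173$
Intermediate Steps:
$M{\left(l,H \right)} = 1$
$T{\left(L,q \right)} = 2 L$
$y{\left(a \right)} = 2 a + 2 a^{2}$ ($y{\left(a \right)} = \left(a^{2} + a a\right) + 2 a = \left(a^{2} + a^{2}\right) + 2 a = 2 a^{2} + 2 a = 2 a + 2 a^{2}$)
$k = -180177$
$y{\left(M{\left(20,12 \right)} \right)} + k = 2 \cdot 1 \left(1 + 1\right) - 180177 = 2 \cdot 1 \cdot 2 - 180177 = 4 - 180177 = -180173$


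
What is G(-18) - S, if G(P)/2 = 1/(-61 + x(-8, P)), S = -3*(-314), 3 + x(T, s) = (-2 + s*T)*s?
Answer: -1234021/1310 ≈ -942.00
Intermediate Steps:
x(T, s) = -3 + s*(-2 + T*s) (x(T, s) = -3 + (-2 + s*T)*s = -3 + (-2 + T*s)*s = -3 + s*(-2 + T*s))
S = 942
G(P) = 2/(-64 - 8*P**2 - 2*P) (G(P) = 2/(-61 + (-3 - 2*P - 8*P**2)) = 2/(-61 + (-3 - 8*P**2 - 2*P)) = 2/(-64 - 8*P**2 - 2*P))
G(-18) - S = -1/(32 - 18 + 4*(-18)**2) - 1*942 = -1/(32 - 18 + 4*324) - 942 = -1/(32 - 18 + 1296) - 942 = -1/1310 - 942 = -1234021/1310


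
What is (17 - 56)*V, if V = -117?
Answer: 4563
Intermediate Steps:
(17 - 56)*V = (17 - 56)*(-117) = -39*(-117) = 4563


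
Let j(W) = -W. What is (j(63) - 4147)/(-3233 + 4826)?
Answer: -4210/1593 ≈ -2.6428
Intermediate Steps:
(j(63) - 4147)/(-3233 + 4826) = (-1*63 - 4147)/(-3233 + 4826) = (-63 - 4147)/1593 = -4210*1/1593 = -4210/1593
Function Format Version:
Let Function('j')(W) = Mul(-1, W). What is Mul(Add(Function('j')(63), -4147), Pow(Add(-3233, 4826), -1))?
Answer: Rational(-4210, 1593) ≈ -2.6428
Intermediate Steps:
Mul(Add(Function('j')(63), -4147), Pow(Add(-3233, 4826), -1)) = Mul(Add(Mul(-1, 63), -4147), Pow(Add(-3233, 4826), -1)) = Mul(Add(-63, -4147), Pow(1593, -1)) = Mul(-4210, Rational(1, 1593)) = Rational(-4210, 1593)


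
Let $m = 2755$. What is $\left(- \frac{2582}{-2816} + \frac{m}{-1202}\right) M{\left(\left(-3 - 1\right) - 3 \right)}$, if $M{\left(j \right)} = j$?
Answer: $\frac{8145403}{846208} \approx 9.6258$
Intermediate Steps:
$\left(- \frac{2582}{-2816} + \frac{m}{-1202}\right) M{\left(\left(-3 - 1\right) - 3 \right)} = \left(- \frac{2582}{-2816} + \frac{2755}{-1202}\right) \left(\left(-3 - 1\right) - 3\right) = \left(\left(-2582\right) \left(- \frac{1}{2816}\right) + 2755 \left(- \frac{1}{1202}\right)\right) \left(-4 - 3\right) = \left(\frac{1291}{1408} - \frac{2755}{1202}\right) \left(-7\right) = \left(- \frac{1163629}{846208}\right) \left(-7\right) = \frac{8145403}{846208}$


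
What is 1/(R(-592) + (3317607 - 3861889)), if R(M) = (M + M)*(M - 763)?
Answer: 1/1060038 ≈ 9.4336e-7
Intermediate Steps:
R(M) = 2*M*(-763 + M) (R(M) = (2*M)*(-763 + M) = 2*M*(-763 + M))
1/(R(-592) + (3317607 - 3861889)) = 1/(2*(-592)*(-763 - 592) + (3317607 - 3861889)) = 1/(2*(-592)*(-1355) - 544282) = 1/(1604320 - 544282) = 1/1060038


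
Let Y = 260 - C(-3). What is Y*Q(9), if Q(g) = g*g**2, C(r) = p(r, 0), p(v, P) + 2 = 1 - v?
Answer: 188082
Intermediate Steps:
p(v, P) = -1 - v (p(v, P) = -2 + (1 - v) = -1 - v)
C(r) = -1 - r
Q(g) = g**3
Y = 258 (Y = 260 - (-1 - 1*(-3)) = 260 - (-1 + 3) = 260 - 1*2 = 260 - 2 = 258)
Y*Q(9) = 258*9**3 = 258*729 = 188082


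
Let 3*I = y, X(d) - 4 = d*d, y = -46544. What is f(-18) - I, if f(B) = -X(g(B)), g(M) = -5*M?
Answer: 22232/3 ≈ 7410.7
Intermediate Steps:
X(d) = 4 + d**2 (X(d) = 4 + d*d = 4 + d**2)
f(B) = -4 - 25*B**2 (f(B) = -(4 + (-5*B)**2) = -(4 + 25*B**2) = -4 - 25*B**2)
I = -46544/3 (I = (1/3)*(-46544) = -46544/3 ≈ -15515.)
f(-18) - I = (-4 - 25*(-18)**2) - 1*(-46544/3) = (-4 - 25*324) + 46544/3 = (-4 - 8100) + 46544/3 = -8104 + 46544/3 = 22232/3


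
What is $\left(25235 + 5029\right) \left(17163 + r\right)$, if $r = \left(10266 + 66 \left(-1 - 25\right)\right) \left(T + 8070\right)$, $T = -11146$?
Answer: $-795417726168$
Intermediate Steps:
$r = -26299800$ ($r = \left(10266 + 66 \left(-1 - 25\right)\right) \left(-11146 + 8070\right) = \left(10266 + 66 \left(-26\right)\right) \left(-3076\right) = \left(10266 - 1716\right) \left(-3076\right) = 8550 \left(-3076\right) = -26299800$)
$\left(25235 + 5029\right) \left(17163 + r\right) = \left(25235 + 5029\right) \left(17163 - 26299800\right) = 30264 \left(-26282637\right) = -795417726168$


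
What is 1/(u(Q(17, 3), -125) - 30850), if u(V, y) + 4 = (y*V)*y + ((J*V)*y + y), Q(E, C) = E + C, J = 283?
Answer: -1/425979 ≈ -2.3475e-6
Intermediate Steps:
Q(E, C) = C + E
u(V, y) = -4 + y + V*y**2 + 283*V*y (u(V, y) = -4 + ((y*V)*y + ((283*V)*y + y)) = -4 + ((V*y)*y + (283*V*y + y)) = -4 + (V*y**2 + (y + 283*V*y)) = -4 + (y + V*y**2 + 283*V*y) = -4 + y + V*y**2 + 283*V*y)
1/(u(Q(17, 3), -125) - 30850) = 1/((-4 - 125 + (3 + 17)*(-125)**2 + 283*(3 + 17)*(-125)) - 30850) = 1/((-4 - 125 + 20*15625 + 283*20*(-125)) - 30850) = 1/((-4 - 125 + 312500 - 707500) - 30850) = 1/(-395129 - 30850) = 1/(-425979) = -1/425979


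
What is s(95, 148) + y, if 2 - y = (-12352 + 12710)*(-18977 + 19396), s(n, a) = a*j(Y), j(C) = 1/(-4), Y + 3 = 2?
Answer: -150037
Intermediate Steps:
Y = -1 (Y = -3 + 2 = -1)
j(C) = -¼
s(n, a) = -a/4 (s(n, a) = a*(-¼) = -a/4)
y = -150000 (y = 2 - (-12352 + 12710)*(-18977 + 19396) = 2 - 358*419 = 2 - 1*150002 = 2 - 150002 = -150000)
s(95, 148) + y = -¼*148 - 150000 = -37 - 150000 = -150037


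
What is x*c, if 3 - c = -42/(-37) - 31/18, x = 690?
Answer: 274735/111 ≈ 2475.1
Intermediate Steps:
c = 2389/666 (c = 3 - (-42/(-37) - 31/18) = 3 - (-42*(-1/37) - 31*1/18) = 3 - (42/37 - 31/18) = 3 - 1*(-391/666) = 3 + 391/666 = 2389/666 ≈ 3.5871)
x*c = 690*(2389/666) = 274735/111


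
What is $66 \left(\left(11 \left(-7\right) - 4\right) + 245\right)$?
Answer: $10824$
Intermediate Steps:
$66 \left(\left(11 \left(-7\right) - 4\right) + 245\right) = 66 \left(\left(-77 - 4\right) + 245\right) = 66 \left(-81 + 245\right) = 66 \cdot 164 = 10824$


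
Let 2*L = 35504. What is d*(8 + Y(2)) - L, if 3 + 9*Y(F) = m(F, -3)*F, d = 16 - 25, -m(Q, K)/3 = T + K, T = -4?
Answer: -17863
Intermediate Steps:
L = 17752 (L = (½)*35504 = 17752)
m(Q, K) = 12 - 3*K (m(Q, K) = -3*(-4 + K) = 12 - 3*K)
d = -9
Y(F) = -⅓ + 7*F/3 (Y(F) = -⅓ + ((12 - 3*(-3))*F)/9 = -⅓ + ((12 + 9)*F)/9 = -⅓ + (21*F)/9 = -⅓ + 7*F/3)
d*(8 + Y(2)) - L = -9*(8 + (-⅓ + (7/3)*2)) - 1*17752 = -9*(8 + (-⅓ + 14/3)) - 17752 = -9*(8 + 13/3) - 17752 = -9*37/3 - 17752 = -111 - 17752 = -17863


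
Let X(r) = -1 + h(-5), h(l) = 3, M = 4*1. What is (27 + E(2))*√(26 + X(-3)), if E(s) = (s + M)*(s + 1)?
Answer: 90*√7 ≈ 238.12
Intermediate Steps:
M = 4
X(r) = 2 (X(r) = -1 + 3 = 2)
E(s) = (1 + s)*(4 + s) (E(s) = (s + 4)*(s + 1) = (4 + s)*(1 + s) = (1 + s)*(4 + s))
(27 + E(2))*√(26 + X(-3)) = (27 + (4 + 2² + 5*2))*√(26 + 2) = (27 + (4 + 4 + 10))*√28 = (27 + 18)*(2*√7) = 45*(2*√7) = 90*√7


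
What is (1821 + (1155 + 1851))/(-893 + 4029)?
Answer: 4827/3136 ≈ 1.5392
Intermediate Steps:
(1821 + (1155 + 1851))/(-893 + 4029) = (1821 + 3006)/3136 = 4827*(1/3136) = 4827/3136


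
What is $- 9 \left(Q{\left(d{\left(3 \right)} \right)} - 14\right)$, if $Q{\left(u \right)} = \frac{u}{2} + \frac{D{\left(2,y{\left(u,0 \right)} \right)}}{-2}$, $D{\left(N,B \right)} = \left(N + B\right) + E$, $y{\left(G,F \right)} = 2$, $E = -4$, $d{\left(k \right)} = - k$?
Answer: $\frac{279}{2} \approx 139.5$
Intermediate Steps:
$D{\left(N,B \right)} = -4 + B + N$ ($D{\left(N,B \right)} = \left(N + B\right) - 4 = \left(B + N\right) - 4 = -4 + B + N$)
$Q{\left(u \right)} = \frac{u}{2}$ ($Q{\left(u \right)} = \frac{u}{2} + \frac{-4 + 2 + 2}{-2} = u \frac{1}{2} + 0 \left(- \frac{1}{2}\right) = \frac{u}{2} + 0 = \frac{u}{2}$)
$- 9 \left(Q{\left(d{\left(3 \right)} \right)} - 14\right) = - 9 \left(\frac{\left(-1\right) 3}{2} - 14\right) = - 9 \left(\frac{1}{2} \left(-3\right) - 14\right) = - 9 \left(- \frac{3}{2} - 14\right) = \left(-9\right) \left(- \frac{31}{2}\right) = \frac{279}{2}$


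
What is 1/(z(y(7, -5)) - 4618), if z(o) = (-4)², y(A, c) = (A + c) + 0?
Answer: -1/4602 ≈ -0.00021730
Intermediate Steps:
y(A, c) = A + c
z(o) = 16
1/(z(y(7, -5)) - 4618) = 1/(16 - 4618) = 1/(-4602) = -1/4602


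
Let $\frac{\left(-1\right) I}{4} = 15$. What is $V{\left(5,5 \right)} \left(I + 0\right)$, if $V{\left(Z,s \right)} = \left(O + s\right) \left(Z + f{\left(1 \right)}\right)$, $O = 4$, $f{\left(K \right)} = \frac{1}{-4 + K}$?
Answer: $-2520$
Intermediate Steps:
$V{\left(Z,s \right)} = \left(4 + s\right) \left(- \frac{1}{3} + Z\right)$ ($V{\left(Z,s \right)} = \left(4 + s\right) \left(Z + \frac{1}{-4 + 1}\right) = \left(4 + s\right) \left(Z + \frac{1}{-3}\right) = \left(4 + s\right) \left(Z - \frac{1}{3}\right) = \left(4 + s\right) \left(- \frac{1}{3} + Z\right)$)
$I = -60$ ($I = \left(-4\right) 15 = -60$)
$V{\left(5,5 \right)} \left(I + 0\right) = \left(- \frac{4}{3} + 4 \cdot 5 - \frac{5}{3} + 5 \cdot 5\right) \left(-60 + 0\right) = \left(- \frac{4}{3} + 20 - \frac{5}{3} + 25\right) \left(-60\right) = 42 \left(-60\right) = -2520$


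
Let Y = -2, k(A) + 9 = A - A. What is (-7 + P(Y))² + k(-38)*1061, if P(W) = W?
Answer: -9468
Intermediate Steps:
k(A) = -9 (k(A) = -9 + (A - A) = -9 + 0 = -9)
(-7 + P(Y))² + k(-38)*1061 = (-7 - 2)² - 9*1061 = (-9)² - 9549 = 81 - 9549 = -9468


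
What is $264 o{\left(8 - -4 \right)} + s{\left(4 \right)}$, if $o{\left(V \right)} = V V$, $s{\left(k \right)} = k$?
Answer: $38020$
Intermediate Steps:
$o{\left(V \right)} = V^{2}$
$264 o{\left(8 - -4 \right)} + s{\left(4 \right)} = 264 \left(8 - -4\right)^{2} + 4 = 264 \left(8 + 4\right)^{2} + 4 = 264 \cdot 12^{2} + 4 = 264 \cdot 144 + 4 = 38016 + 4 = 38020$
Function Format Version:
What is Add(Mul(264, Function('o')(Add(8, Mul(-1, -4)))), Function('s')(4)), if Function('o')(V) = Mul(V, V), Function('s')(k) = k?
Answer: 38020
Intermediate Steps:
Function('o')(V) = Pow(V, 2)
Add(Mul(264, Function('o')(Add(8, Mul(-1, -4)))), Function('s')(4)) = Add(Mul(264, Pow(Add(8, Mul(-1, -4)), 2)), 4) = Add(Mul(264, Pow(Add(8, 4), 2)), 4) = Add(Mul(264, Pow(12, 2)), 4) = Add(Mul(264, 144), 4) = Add(38016, 4) = 38020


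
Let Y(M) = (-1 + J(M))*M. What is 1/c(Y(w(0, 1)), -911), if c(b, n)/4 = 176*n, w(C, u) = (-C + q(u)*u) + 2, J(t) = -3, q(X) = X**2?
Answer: -1/641344 ≈ -1.5592e-6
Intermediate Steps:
w(C, u) = 2 + u**3 - C (w(C, u) = (-C + u**2*u) + 2 = (-C + u**3) + 2 = (u**3 - C) + 2 = 2 + u**3 - C)
Y(M) = -4*M (Y(M) = (-1 - 3)*M = -4*M)
c(b, n) = 704*n (c(b, n) = 4*(176*n) = 704*n)
1/c(Y(w(0, 1)), -911) = 1/(704*(-911)) = 1/(-641344) = -1/641344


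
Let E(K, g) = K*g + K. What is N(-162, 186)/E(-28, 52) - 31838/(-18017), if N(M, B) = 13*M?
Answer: 42595697/13368614 ≈ 3.1862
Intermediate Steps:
E(K, g) = K + K*g
N(-162, 186)/E(-28, 52) - 31838/(-18017) = (13*(-162))/((-28*(1 + 52))) - 31838/(-18017) = -2106/((-28*53)) - 31838*(-1/18017) = -2106/(-1484) + 31838/18017 = -2106*(-1/1484) + 31838/18017 = 1053/742 + 31838/18017 = 42595697/13368614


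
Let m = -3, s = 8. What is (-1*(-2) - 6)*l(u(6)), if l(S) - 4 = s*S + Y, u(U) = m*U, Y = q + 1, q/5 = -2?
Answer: 596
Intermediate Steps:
q = -10 (q = 5*(-2) = -10)
Y = -9 (Y = -10 + 1 = -9)
u(U) = -3*U
l(S) = -5 + 8*S (l(S) = 4 + (8*S - 9) = 4 + (-9 + 8*S) = -5 + 8*S)
(-1*(-2) - 6)*l(u(6)) = (-1*(-2) - 6)*(-5 + 8*(-3*6)) = (2 - 6)*(-5 + 8*(-18)) = -4*(-5 - 144) = -4*(-149) = 596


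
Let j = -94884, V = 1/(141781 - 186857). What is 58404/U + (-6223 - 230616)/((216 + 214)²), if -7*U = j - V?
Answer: 2394440073796663/790815669736700 ≈ 3.0278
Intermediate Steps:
V = -1/45076 (V = 1/(-45076) = -1/45076 ≈ -2.2185e-5)
U = 4276991183/315532 (U = -(-94884 - 1*(-1/45076))/7 = -(-94884 + 1/45076)/7 = -⅐*(-4276991183/45076) = 4276991183/315532 ≈ 13555.)
58404/U + (-6223 - 230616)/((216 + 214)²) = 58404/(4276991183/315532) + (-6223 - 230616)/((216 + 214)²) = 58404*(315532/4276991183) - 236839/(430²) = 18428330928/4276991183 - 236839/184900 = 2394440073796663/790815669736700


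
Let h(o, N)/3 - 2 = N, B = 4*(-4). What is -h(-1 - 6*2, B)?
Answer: 42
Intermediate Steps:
B = -16
h(o, N) = 6 + 3*N
-h(-1 - 6*2, B) = -(6 + 3*(-16)) = -(6 - 48) = -1*(-42) = 42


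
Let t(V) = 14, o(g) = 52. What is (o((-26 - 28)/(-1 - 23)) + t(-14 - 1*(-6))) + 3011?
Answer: 3077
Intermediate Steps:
(o((-26 - 28)/(-1 - 23)) + t(-14 - 1*(-6))) + 3011 = (52 + 14) + 3011 = 66 + 3011 = 3077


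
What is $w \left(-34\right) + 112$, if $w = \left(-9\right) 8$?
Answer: $2560$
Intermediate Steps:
$w = -72$
$w \left(-34\right) + 112 = \left(-72\right) \left(-34\right) + 112 = 2448 + 112 = 2560$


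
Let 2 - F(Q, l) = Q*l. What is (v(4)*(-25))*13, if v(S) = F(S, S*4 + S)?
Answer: 25350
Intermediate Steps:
F(Q, l) = 2 - Q*l
v(S) = 2 - 5*S² (v(S) = 2 - S*(S*4 + S) = 2 - S*(4*S + S) = 2 - S*5*S = 2 - 5*S²)
(v(4)*(-25))*13 = ((2 - 5*4²)*(-25))*13 = ((2 - 5*16)*(-25))*13 = ((2 - 80)*(-25))*13 = -78*(-25)*13 = 1950*13 = 25350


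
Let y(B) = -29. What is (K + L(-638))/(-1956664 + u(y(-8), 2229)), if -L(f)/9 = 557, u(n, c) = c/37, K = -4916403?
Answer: 182092392/72394339 ≈ 2.5153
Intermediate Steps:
u(n, c) = c/37 (u(n, c) = c*(1/37) = c/37)
L(f) = -5013 (L(f) = -9*557 = -5013)
(K + L(-638))/(-1956664 + u(y(-8), 2229)) = (-4916403 - 5013)/(-1956664 + (1/37)*2229) = -4921416/(-1956664 + 2229/37) = -4921416/(-72394339/37) = -4921416*(-37/72394339) = 182092392/72394339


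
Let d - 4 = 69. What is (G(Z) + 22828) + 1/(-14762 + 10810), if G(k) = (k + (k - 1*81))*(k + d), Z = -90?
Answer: 107751279/3952 ≈ 27265.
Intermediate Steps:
d = 73 (d = 4 + 69 = 73)
G(k) = (-81 + 2*k)*(73 + k) (G(k) = (k + (k - 1*81))*(k + 73) = (k + (k - 81))*(73 + k) = (k + (-81 + k))*(73 + k) = (-81 + 2*k)*(73 + k))
(G(Z) + 22828) + 1/(-14762 + 10810) = ((-5913 + 2*(-90)² + 65*(-90)) + 22828) + 1/(-14762 + 10810) = ((-5913 + 2*8100 - 5850) + 22828) + 1/(-3952) = ((-5913 + 16200 - 5850) + 22828) - 1/3952 = (4437 + 22828) - 1/3952 = 27265 - 1/3952 = 107751279/3952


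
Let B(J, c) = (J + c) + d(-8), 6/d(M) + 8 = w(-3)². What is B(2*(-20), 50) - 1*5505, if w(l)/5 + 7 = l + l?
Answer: -23172409/4217 ≈ -5495.0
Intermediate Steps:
w(l) = -35 + 10*l (w(l) = -35 + 5*(l + l) = -35 + 5*(2*l) = -35 + 10*l)
d(M) = 6/4217 (d(M) = 6/(-8 + (-35 + 10*(-3))²) = 6/(-8 + (-35 - 30)²) = 6/(-8 + (-65)²) = 6/(-8 + 4225) = 6/4217)
B(J, c) = 6/4217 + J + c (B(J, c) = (J + c) + 6/4217 = 6/4217 + J + c)
B(2*(-20), 50) - 1*5505 = (6/4217 + 2*(-20) + 50) - 1*5505 = (6/4217 - 40 + 50) - 5505 = 42176/4217 - 5505 = -23172409/4217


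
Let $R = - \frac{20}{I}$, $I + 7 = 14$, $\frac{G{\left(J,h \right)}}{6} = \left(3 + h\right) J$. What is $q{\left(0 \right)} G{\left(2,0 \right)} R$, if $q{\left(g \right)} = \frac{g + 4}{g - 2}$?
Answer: $\frac{1440}{7} \approx 205.71$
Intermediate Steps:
$G{\left(J,h \right)} = 6 J \left(3 + h\right)$ ($G{\left(J,h \right)} = 6 \left(3 + h\right) J = 6 J \left(3 + h\right)$)
$I = 7$ ($I = -7 + 14 = 7$)
$R = - \frac{20}{7} \approx -2.8571$
$q{\left(g \right)} = \frac{4 + g}{-2 + g}$
$q{\left(0 \right)} G{\left(2,0 \right)} R = \frac{4 + 0}{-2 + 0} \cdot 6 \cdot 2 \left(3 + 0\right) \left(- \frac{20}{7}\right) = \frac{1}{-2} \cdot 4 \cdot 6 \cdot 2 \cdot 3 \left(- \frac{20}{7}\right) = \left(- \frac{1}{2}\right) 4 \cdot 36 \left(- \frac{20}{7}\right) = \left(-2\right) 36 \left(- \frac{20}{7}\right) = \left(-72\right) \left(- \frac{20}{7}\right) = \frac{1440}{7}$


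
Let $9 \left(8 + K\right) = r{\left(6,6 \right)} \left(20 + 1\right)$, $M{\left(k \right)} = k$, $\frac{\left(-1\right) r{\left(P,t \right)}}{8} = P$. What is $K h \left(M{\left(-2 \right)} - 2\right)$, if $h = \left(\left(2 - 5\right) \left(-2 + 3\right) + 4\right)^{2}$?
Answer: $480$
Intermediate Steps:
$r{\left(P,t \right)} = - 8 P$
$K = -120$ ($K = -8 + \frac{\left(-8\right) 6 \left(20 + 1\right)}{9} = -8 + \frac{\left(-48\right) 21}{9} = -8 + \frac{1}{9} \left(-1008\right) = -8 - 112 = -120$)
$h = 1$ ($h = \left(\left(-3\right) 1 + 4\right)^{2} = \left(-3 + 4\right)^{2} = 1^{2} = 1$)
$K h \left(M{\left(-2 \right)} - 2\right) = - 120 \cdot 1 \left(-2 - 2\right) = - 120 \cdot 1 \left(-4\right) = \left(-120\right) \left(-4\right) = 480$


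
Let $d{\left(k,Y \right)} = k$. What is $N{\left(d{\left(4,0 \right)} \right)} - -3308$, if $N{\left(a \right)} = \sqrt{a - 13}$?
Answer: $3308 + 3 i \approx 3308.0 + 3.0 i$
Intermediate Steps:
$N{\left(a \right)} = \sqrt{-13 + a}$
$N{\left(d{\left(4,0 \right)} \right)} - -3308 = \sqrt{-13 + 4} - -3308 = \sqrt{-9} + 3308 = 3 i + 3308 = 3308 + 3 i$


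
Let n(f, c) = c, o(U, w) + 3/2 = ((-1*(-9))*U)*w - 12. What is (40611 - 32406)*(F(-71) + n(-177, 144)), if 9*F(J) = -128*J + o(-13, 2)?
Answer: 55446655/6 ≈ 9.2411e+6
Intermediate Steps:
o(U, w) = -27/2 + 9*U*w (o(U, w) = -3/2 + (((-1*(-9))*U)*w - 12) = -3/2 + ((9*U)*w - 12) = -3/2 + (9*U*w - 12) = -3/2 + (-12 + 9*U*w) = -27/2 + 9*U*w)
F(J) = -55/2 - 128*J/9 (F(J) = (-128*J + (-27/2 + 9*(-13)*2))/9 = (-128*J + (-27/2 - 234))/9 = (-128*J - 495/2)/9 = (-495/2 - 128*J)/9 = -55/2 - 128*J/9)
(40611 - 32406)*(F(-71) + n(-177, 144)) = (40611 - 32406)*((-55/2 - 128/9*(-71)) + 144) = 8205*((-55/2 + 9088/9) + 144) = 8205*(17681/18 + 144) = 8205*(20273/18) = 55446655/6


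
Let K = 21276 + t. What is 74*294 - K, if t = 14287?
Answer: -13807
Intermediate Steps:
K = 35563 (K = 21276 + 14287 = 35563)
74*294 - K = 74*294 - 1*35563 = 21756 - 35563 = -13807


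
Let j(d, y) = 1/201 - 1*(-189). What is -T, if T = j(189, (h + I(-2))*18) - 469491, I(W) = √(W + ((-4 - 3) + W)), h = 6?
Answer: 94329701/201 ≈ 4.6930e+5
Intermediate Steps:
I(W) = √(-7 + 2*W) (I(W) = √(W + (-7 + W)) = √(-7 + 2*W))
j(d, y) = 37990/201 (j(d, y) = 1/201 + 189 = 37990/201)
T = -94329701/201 (T = 37990/201 - 469491 = -94329701/201 ≈ -4.6930e+5)
-T = -1*(-94329701/201) = 94329701/201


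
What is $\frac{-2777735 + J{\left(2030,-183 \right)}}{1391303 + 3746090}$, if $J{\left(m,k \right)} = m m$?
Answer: $\frac{1343165}{5137393} \approx 0.26145$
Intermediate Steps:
$J{\left(m,k \right)} = m^{2}$
$\frac{-2777735 + J{\left(2030,-183 \right)}}{1391303 + 3746090} = \frac{-2777735 + 2030^{2}}{1391303 + 3746090} = \frac{-2777735 + 4120900}{5137393} = 1343165 \cdot \frac{1}{5137393} = \frac{1343165}{5137393}$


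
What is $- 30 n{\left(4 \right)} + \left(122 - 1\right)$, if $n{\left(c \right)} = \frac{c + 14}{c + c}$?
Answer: $\frac{107}{2} \approx 53.5$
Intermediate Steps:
$n{\left(c \right)} = \frac{14 + c}{2 c}$
$- 30 n{\left(4 \right)} + \left(122 - 1\right) = - 30 \frac{14 + 4}{2 \cdot 4} + \left(122 - 1\right) = - 30 \cdot \frac{1}{2} \cdot \frac{1}{4} \cdot 18 + \left(122 - 1\right) = \left(-30\right) \frac{9}{4} + 121 = - \frac{135}{2} + 121 = \frac{107}{2}$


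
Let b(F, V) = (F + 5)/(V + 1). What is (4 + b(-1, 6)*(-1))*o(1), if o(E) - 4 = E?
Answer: 120/7 ≈ 17.143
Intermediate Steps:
o(E) = 4 + E
b(F, V) = (5 + F)/(1 + V)
(4 + b(-1, 6)*(-1))*o(1) = (4 + ((5 - 1)/(1 + 6))*(-1))*(4 + 1) = (4 + (4/7)*(-1))*5 = (4 - 4/7)*5 = (24/7)*5 = 120/7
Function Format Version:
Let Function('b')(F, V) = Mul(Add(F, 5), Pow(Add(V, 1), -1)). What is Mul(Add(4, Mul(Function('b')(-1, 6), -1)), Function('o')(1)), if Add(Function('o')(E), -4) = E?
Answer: Rational(120, 7) ≈ 17.143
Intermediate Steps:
Function('o')(E) = Add(4, E)
Function('b')(F, V) = Mul(Pow(Add(1, V), -1), Add(5, F)) (Function('b')(F, V) = Mul(Add(5, F), Pow(Add(1, V), -1)) = Mul(Pow(Add(1, V), -1), Add(5, F)))
Mul(Add(4, Mul(Function('b')(-1, 6), -1)), Function('o')(1)) = Mul(Add(4, Mul(Mul(Pow(Add(1, 6), -1), Add(5, -1)), -1)), Add(4, 1)) = Mul(Add(4, Mul(Mul(Pow(7, -1), 4), -1)), 5) = Mul(Add(4, Mul(Mul(Rational(1, 7), 4), -1)), 5) = Mul(Add(4, Mul(Rational(4, 7), -1)), 5) = Mul(Add(4, Rational(-4, 7)), 5) = Mul(Rational(24, 7), 5) = Rational(120, 7)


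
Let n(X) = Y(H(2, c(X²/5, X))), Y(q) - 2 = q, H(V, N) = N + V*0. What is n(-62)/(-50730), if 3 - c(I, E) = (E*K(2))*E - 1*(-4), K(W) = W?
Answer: 7687/50730 ≈ 0.15153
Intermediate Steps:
c(I, E) = -1 - 2*E² (c(I, E) = 3 - ((E*2)*E - 1*(-4)) = 3 - ((2*E)*E + 4) = 3 - (2*E² + 4) = 3 - (4 + 2*E²) = 3 + (-4 - 2*E²) = -1 - 2*E²)
H(V, N) = N (H(V, N) = N + 0 = N)
Y(q) = 2 + q
n(X) = 1 - 2*X² (n(X) = 2 + (-1 - 2*X²) = 1 - 2*X²)
n(-62)/(-50730) = (1 - 2*(-62)²)/(-50730) = (1 - 2*3844)*(-1/50730) = (1 - 7688)*(-1/50730) = -7687*(-1/50730) = 7687/50730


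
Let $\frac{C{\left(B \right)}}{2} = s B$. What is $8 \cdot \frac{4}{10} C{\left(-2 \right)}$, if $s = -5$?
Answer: $64$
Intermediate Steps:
$C{\left(B \right)} = - 10 B$ ($C{\left(B \right)} = 2 \left(- 5 B\right) = - 10 B$)
$8 \cdot \frac{4}{10} C{\left(-2 \right)} = 8 \cdot \frac{4}{10} \left(\left(-10\right) \left(-2\right)\right) = 8 \cdot 4 \cdot \frac{1}{10} \cdot 20 = 8 \cdot \frac{2}{5} \cdot 20 = \frac{16}{5} \cdot 20 = 64$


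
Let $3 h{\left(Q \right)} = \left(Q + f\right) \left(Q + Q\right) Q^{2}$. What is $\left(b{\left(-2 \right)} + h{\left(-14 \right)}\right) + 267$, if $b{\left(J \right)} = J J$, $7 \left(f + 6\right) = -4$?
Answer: $37903$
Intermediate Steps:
$f = - \frac{46}{7}$ ($f = -6 + \frac{1}{7} \left(-4\right) = -6 - \frac{4}{7} = - \frac{46}{7} \approx -6.5714$)
$b{\left(J \right)} = J^{2}$
$h{\left(Q \right)} = \frac{2 Q^{3} \left(- \frac{46}{7} + Q\right)}{3}$ ($h{\left(Q \right)} = \frac{\left(Q - \frac{46}{7}\right) \left(Q + Q\right) Q^{2}}{3} = \frac{\left(- \frac{46}{7} + Q\right) 2 Q Q^{2}}{3} = \frac{2 Q \left(- \frac{46}{7} + Q\right) Q^{2}}{3} = \frac{2 Q^{3} \left(- \frac{46}{7} + Q\right)}{3}$)
$\left(b{\left(-2 \right)} + h{\left(-14 \right)}\right) + 267 = \left(\left(-2\right)^{2} + \frac{2 \left(-14\right)^{3} \left(-46 + 7 \left(-14\right)\right)}{21}\right) + 267 = \left(4 + \frac{2}{21} \left(-2744\right) \left(-46 - 98\right)\right) + 267 = \left(4 + \frac{2}{21} \left(-2744\right) \left(-144\right)\right) + 267 = \left(4 + 37632\right) + 267 = 37636 + 267 = 37903$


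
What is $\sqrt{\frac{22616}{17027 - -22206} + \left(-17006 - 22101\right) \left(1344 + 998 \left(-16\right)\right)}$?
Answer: $\frac{2 \sqrt{220071460373429870}}{39233} \approx 23914.0$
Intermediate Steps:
$\sqrt{\frac{22616}{17027 - -22206} + \left(-17006 - 22101\right) \left(1344 + 998 \left(-16\right)\right)} = \sqrt{\frac{22616}{17027 + 22206} - 39107 \left(1344 - 15968\right)} = \sqrt{\frac{22616}{39233} - -571900768} = \sqrt{22616 \cdot \frac{1}{39233} + 571900768} = \sqrt{\frac{22616}{39233} + 571900768} = \sqrt{\frac{22437382853560}{39233}} = \frac{2 \sqrt{220071460373429870}}{39233}$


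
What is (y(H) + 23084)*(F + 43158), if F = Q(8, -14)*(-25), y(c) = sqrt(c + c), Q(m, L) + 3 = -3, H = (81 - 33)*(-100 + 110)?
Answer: 999721872 + 346464*sqrt(15) ≈ 1.0011e+9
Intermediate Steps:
H = 480 (H = 48*10 = 480)
Q(m, L) = -6 (Q(m, L) = -3 - 3 = -6)
y(c) = sqrt(2)*sqrt(c) (y(c) = sqrt(2*c) = sqrt(2)*sqrt(c))
F = 150 (F = -6*(-25) = 150)
(y(H) + 23084)*(F + 43158) = (sqrt(2)*sqrt(480) + 23084)*(150 + 43158) = (sqrt(2)*(4*sqrt(30)) + 23084)*43308 = (8*sqrt(15) + 23084)*43308 = (23084 + 8*sqrt(15))*43308 = 999721872 + 346464*sqrt(15)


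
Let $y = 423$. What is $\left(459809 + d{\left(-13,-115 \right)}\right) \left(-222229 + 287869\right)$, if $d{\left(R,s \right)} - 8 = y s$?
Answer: $26989330080$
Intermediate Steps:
$d{\left(R,s \right)} = 8 + 423 s$
$\left(459809 + d{\left(-13,-115 \right)}\right) \left(-222229 + 287869\right) = \left(459809 + \left(8 + 423 \left(-115\right)\right)\right) \left(-222229 + 287869\right) = \left(459809 + \left(8 - 48645\right)\right) 65640 = \left(459809 - 48637\right) 65640 = 411172 \cdot 65640 = 26989330080$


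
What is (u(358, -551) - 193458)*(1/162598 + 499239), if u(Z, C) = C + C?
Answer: -7896729577149440/81299 ≈ -9.7132e+10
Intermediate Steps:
u(Z, C) = 2*C
(u(358, -551) - 193458)*(1/162598 + 499239) = (2*(-551) - 193458)*(1/162598 + 499239) = (-1102 - 193458)*(1/162598 + 499239) = -194560*81175262923/162598 = -7896729577149440/81299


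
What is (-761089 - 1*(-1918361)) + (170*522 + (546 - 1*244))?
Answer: 1246314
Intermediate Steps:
(-761089 - 1*(-1918361)) + (170*522 + (546 - 1*244)) = (-761089 + 1918361) + (88740 + (546 - 244)) = 1157272 + (88740 + 302) = 1157272 + 89042 = 1246314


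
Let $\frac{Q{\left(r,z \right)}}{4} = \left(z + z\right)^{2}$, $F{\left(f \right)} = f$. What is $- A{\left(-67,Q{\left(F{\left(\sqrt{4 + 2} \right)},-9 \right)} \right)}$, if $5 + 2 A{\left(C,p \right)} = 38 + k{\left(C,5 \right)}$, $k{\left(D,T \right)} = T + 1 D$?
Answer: $\frac{29}{2} \approx 14.5$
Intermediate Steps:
$k{\left(D,T \right)} = D + T$ ($k{\left(D,T \right)} = T + D = D + T$)
$Q{\left(r,z \right)} = 16 z^{2}$ ($Q{\left(r,z \right)} = 4 \left(z + z\right)^{2} = 4 \left(2 z\right)^{2} = 4 \cdot 4 z^{2} = 16 z^{2}$)
$A{\left(C,p \right)} = 19 + \frac{C}{2}$ ($A{\left(C,p \right)} = - \frac{5}{2} + \frac{38 + \left(C + 5\right)}{2} = - \frac{5}{2} + \frac{38 + \left(5 + C\right)}{2} = - \frac{5}{2} + \frac{43 + C}{2} = - \frac{5}{2} + \left(\frac{43}{2} + \frac{C}{2}\right) = 19 + \frac{C}{2}$)
$- A{\left(-67,Q{\left(F{\left(\sqrt{4 + 2} \right)},-9 \right)} \right)} = - (19 + \frac{1}{2} \left(-67\right)) = - (19 - \frac{67}{2}) = \left(-1\right) \left(- \frac{29}{2}\right) = \frac{29}{2}$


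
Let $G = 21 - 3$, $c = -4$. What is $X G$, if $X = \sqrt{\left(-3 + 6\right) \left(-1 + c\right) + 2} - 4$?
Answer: $-72 + 18 i \sqrt{13} \approx -72.0 + 64.9 i$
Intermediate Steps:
$G = 18$
$X = -4 + i \sqrt{13}$ ($X = \sqrt{\left(-3 + 6\right) \left(-1 - 4\right) + 2} - 4 = \sqrt{3 \left(-5\right) + 2} - 4 = \sqrt{-15 + 2} - 4 = \sqrt{-13} - 4 = i \sqrt{13} - 4 = -4 + i \sqrt{13} \approx -4.0 + 3.6056 i$)
$X G = \left(-4 + i \sqrt{13}\right) 18 = -72 + 18 i \sqrt{13}$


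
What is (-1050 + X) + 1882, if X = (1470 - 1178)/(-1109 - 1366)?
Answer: 2058908/2475 ≈ 831.88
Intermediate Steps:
X = -292/2475 (X = 292/(-2475) = 292*(-1/2475) = -292/2475 ≈ -0.11798)
(-1050 + X) + 1882 = (-1050 - 292/2475) + 1882 = -2599042/2475 + 1882 = 2058908/2475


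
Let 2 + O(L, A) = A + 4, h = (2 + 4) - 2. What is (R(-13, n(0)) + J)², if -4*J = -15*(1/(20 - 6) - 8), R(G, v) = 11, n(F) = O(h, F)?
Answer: 1100401/3136 ≈ 350.89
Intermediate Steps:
h = 4 (h = 6 - 2 = 4)
O(L, A) = 2 + A (O(L, A) = -2 + (A + 4) = -2 + (4 + A) = 2 + A)
n(F) = 2 + F
J = -1665/56 (J = -(-15)*(1/(20 - 6) - 8)/4 = -(-15)*(1/14 - 8)/4 = -(-15)*(-111)/(4*14) = -¼*1665/14 = -1665/56 ≈ -29.732)
(R(-13, n(0)) + J)² = (11 - 1665/56)² = (-1049/56)² = 1100401/3136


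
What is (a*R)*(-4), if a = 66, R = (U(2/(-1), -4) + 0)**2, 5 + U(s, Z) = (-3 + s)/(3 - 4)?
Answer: 0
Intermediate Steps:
U(s, Z) = -2 - s (U(s, Z) = -5 + (-3 + s)/(3 - 4) = -5 + (-3 + s)/(-1) = -5 + (-3 + s)*(-1) = -5 + (3 - s) = -2 - s)
R = 0 (R = ((-2 - 2/(-1)) + 0)**2 = ((-2 - 2*(-1)) + 0)**2 = ((-2 - 1*(-2)) + 0)**2 = ((-2 + 2) + 0)**2 = (0 + 0)**2 = 0**2 = 0)
(a*R)*(-4) = (66*0)*(-4) = 0*(-4) = 0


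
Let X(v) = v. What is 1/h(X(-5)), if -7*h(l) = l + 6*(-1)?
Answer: 7/11 ≈ 0.63636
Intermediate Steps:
h(l) = 6/7 - l/7 (h(l) = -(l + 6*(-1))/7 = -(l - 6)/7 = -(-6 + l)/7 = 6/7 - l/7)
1/h(X(-5)) = 1/(6/7 - ⅐*(-5)) = 1/(6/7 + 5/7) = 1/(11/7) = 7/11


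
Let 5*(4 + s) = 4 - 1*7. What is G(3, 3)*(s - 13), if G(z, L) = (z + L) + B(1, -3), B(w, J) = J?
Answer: -264/5 ≈ -52.800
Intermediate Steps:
s = -23/5 (s = -4 + (4 - 1*7)/5 = -4 + (4 - 7)/5 = -4 + (⅕)*(-3) = -4 - ⅗ = -23/5 ≈ -4.6000)
G(z, L) = -3 + L + z (G(z, L) = (z + L) - 3 = (L + z) - 3 = -3 + L + z)
G(3, 3)*(s - 13) = (-3 + 3 + 3)*(-23/5 - 13) = 3*(-88/5) = -264/5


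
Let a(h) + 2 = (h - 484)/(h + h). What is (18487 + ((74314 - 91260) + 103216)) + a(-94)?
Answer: 9847259/94 ≈ 1.0476e+5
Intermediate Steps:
a(h) = -2 + (-484 + h)/(2*h) (a(h) = -2 + (h - 484)/(h + h) = -2 + (-484 + h)/((2*h)) = -2 + (-484 + h)*(1/(2*h)) = -2 + (-484 + h)/(2*h))
(18487 + ((74314 - 91260) + 103216)) + a(-94) = (18487 + ((74314 - 91260) + 103216)) + (-3/2 - 242/(-94)) = (18487 + (-16946 + 103216)) + (-3/2 - 242*(-1/94)) = (18487 + 86270) + (-3/2 + 121/47) = 104757 + 101/94 = 9847259/94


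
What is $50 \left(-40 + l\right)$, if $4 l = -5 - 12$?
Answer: $- \frac{4425}{2} \approx -2212.5$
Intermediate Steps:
$l = - \frac{17}{4}$ ($l = \frac{-5 - 12}{4} = \frac{1}{4} \left(-17\right) = - \frac{17}{4} \approx -4.25$)
$50 \left(-40 + l\right) = 50 \left(-40 - \frac{17}{4}\right) = 50 \left(- \frac{177}{4}\right) = - \frac{4425}{2}$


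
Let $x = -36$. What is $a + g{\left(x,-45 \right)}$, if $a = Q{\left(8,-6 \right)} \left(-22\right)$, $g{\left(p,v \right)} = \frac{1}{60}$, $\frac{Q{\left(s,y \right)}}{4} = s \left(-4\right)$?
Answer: $\frac{168961}{60} \approx 2816.0$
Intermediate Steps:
$Q{\left(s,y \right)} = - 16 s$ ($Q{\left(s,y \right)} = 4 s \left(-4\right) = 4 \left(- 4 s\right) = - 16 s$)
$g{\left(p,v \right)} = \frac{1}{60}$
$a = 2816$ ($a = \left(-16\right) 8 \left(-22\right) = \left(-128\right) \left(-22\right) = 2816$)
$a + g{\left(x,-45 \right)} = 2816 + \frac{1}{60} = \frac{168961}{60}$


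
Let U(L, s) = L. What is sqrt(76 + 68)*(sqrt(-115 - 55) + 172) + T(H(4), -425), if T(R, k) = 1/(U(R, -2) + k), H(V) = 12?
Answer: 852431/413 + 12*I*sqrt(170) ≈ 2064.0 + 156.46*I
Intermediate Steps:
T(R, k) = 1/(R + k)
sqrt(76 + 68)*(sqrt(-115 - 55) + 172) + T(H(4), -425) = sqrt(76 + 68)*(sqrt(-115 - 55) + 172) + 1/(12 - 425) = sqrt(144)*(sqrt(-170) + 172) + 1/(-413) = 12*(I*sqrt(170) + 172) - 1/413 = 12*(172 + I*sqrt(170)) - 1/413 = (2064 + 12*I*sqrt(170)) - 1/413 = 852431/413 + 12*I*sqrt(170)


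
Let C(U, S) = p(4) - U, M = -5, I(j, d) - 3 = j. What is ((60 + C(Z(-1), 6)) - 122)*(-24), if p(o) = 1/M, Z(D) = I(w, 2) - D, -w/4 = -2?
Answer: 8904/5 ≈ 1780.8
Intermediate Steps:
w = 8 (w = -4*(-2) = 8)
I(j, d) = 3 + j
Z(D) = 11 - D (Z(D) = (3 + 8) - D = 11 - D)
p(o) = -⅕ (p(o) = 1/(-5) = -⅕)
C(U, S) = -⅕ - U
((60 + C(Z(-1), 6)) - 122)*(-24) = ((60 + (-⅕ - (11 - 1*(-1)))) - 122)*(-24) = ((60 + (-⅕ - (11 + 1))) - 122)*(-24) = ((60 + (-⅕ - 1*12)) - 122)*(-24) = ((60 + (-⅕ - 12)) - 122)*(-24) = ((60 - 61/5) - 122)*(-24) = (239/5 - 122)*(-24) = -371/5*(-24) = 8904/5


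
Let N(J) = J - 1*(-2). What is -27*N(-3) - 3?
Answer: 24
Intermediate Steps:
N(J) = 2 + J (N(J) = J + 2 = 2 + J)
-27*N(-3) - 3 = -27*(2 - 3) - 3 = -27*(-1) - 3 = 27 - 3 = 24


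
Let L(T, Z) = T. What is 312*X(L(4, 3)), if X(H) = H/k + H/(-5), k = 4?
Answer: 312/5 ≈ 62.400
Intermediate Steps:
X(H) = H/20 (X(H) = H/4 + H/(-5) = H*(1/4) + H*(-1/5) = H/4 - H/5 = H/20)
312*X(L(4, 3)) = 312*((1/20)*4) = 312*(1/5) = 312/5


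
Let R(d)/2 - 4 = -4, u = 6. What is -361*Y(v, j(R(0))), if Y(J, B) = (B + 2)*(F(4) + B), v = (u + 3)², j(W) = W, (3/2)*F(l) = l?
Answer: -5776/3 ≈ -1925.3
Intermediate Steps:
R(d) = 0 (R(d) = 8 + 2*(-4) = 8 - 8 = 0)
F(l) = 2*l/3
v = 81 (v = (6 + 3)² = 9² = 81)
Y(J, B) = (2 + B)*(8/3 + B) (Y(J, B) = (B + 2)*((⅔)*4 + B) = (2 + B)*(8/3 + B))
-361*Y(v, j(R(0))) = -361*(16/3 + 0² + (14/3)*0) = -361*(16/3 + 0 + 0) = -361*16/3 = -5776/3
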